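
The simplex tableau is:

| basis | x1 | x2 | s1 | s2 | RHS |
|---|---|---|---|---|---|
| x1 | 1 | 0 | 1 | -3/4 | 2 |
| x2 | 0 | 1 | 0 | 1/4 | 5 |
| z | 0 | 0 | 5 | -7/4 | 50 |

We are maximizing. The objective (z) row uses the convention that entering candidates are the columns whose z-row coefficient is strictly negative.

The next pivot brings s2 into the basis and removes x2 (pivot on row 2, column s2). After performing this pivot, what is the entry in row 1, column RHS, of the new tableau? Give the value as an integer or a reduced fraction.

Pivot element is row 2, column s2: 1/4.
Normalize row 2: new (row 2, RHS) = 5/(1/4) = 20.
row 1 ← row 1 − (-3/4)·(new row 2): 2 − (-3/4)·20 = 17.

17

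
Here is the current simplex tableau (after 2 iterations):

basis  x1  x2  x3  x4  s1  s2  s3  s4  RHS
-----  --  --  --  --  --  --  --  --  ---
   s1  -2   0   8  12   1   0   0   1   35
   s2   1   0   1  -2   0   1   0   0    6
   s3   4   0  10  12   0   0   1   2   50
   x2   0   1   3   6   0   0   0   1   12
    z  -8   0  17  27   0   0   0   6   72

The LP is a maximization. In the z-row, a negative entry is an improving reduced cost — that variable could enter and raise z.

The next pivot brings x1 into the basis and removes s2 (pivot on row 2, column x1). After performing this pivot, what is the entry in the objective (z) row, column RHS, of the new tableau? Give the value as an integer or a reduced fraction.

Pivot element is row 2, column x1: 1.
Normalize row 2: new (row 2, RHS) = 6/1 = 6.
z-row ← z-row − (-8)·(new row 2): 72 − (-8)·6 = 120.

120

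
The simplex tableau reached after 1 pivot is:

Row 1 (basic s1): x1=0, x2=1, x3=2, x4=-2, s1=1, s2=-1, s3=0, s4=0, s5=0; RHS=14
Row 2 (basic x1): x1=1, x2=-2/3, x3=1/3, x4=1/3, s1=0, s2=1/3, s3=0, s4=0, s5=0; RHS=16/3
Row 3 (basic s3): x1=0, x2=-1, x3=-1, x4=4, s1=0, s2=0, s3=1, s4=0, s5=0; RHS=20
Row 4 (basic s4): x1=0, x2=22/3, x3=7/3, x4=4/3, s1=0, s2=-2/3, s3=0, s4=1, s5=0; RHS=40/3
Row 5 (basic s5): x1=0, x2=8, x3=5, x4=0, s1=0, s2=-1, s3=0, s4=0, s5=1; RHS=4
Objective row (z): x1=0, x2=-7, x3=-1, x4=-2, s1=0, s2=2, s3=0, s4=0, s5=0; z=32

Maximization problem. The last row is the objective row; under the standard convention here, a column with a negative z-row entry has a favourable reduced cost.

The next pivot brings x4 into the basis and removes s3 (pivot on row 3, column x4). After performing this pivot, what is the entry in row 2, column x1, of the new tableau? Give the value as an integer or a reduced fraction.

Pivot element is row 3, column x4: 4.
Normalize row 3: new (row 3, x1) = 0/4 = 0.
row 2 ← row 2 − (1/3)·(new row 3): 1 − (1/3)·0 = 1.

1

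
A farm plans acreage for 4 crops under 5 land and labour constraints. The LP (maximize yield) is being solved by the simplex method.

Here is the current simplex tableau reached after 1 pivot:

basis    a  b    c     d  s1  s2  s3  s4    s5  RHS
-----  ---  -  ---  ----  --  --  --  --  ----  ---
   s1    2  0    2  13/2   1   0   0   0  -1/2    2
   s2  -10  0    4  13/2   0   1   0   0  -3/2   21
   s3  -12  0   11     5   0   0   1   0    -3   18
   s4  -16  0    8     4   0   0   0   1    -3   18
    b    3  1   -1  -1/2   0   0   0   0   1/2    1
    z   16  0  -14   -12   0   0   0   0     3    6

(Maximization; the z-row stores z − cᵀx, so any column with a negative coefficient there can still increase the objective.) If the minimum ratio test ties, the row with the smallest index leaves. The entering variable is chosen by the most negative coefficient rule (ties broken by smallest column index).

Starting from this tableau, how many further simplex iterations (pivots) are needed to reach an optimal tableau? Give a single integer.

pivot: c in, s1 out → z = 20
pivot: s5 in, b out → z = 24
No improving column remains; optimal.

2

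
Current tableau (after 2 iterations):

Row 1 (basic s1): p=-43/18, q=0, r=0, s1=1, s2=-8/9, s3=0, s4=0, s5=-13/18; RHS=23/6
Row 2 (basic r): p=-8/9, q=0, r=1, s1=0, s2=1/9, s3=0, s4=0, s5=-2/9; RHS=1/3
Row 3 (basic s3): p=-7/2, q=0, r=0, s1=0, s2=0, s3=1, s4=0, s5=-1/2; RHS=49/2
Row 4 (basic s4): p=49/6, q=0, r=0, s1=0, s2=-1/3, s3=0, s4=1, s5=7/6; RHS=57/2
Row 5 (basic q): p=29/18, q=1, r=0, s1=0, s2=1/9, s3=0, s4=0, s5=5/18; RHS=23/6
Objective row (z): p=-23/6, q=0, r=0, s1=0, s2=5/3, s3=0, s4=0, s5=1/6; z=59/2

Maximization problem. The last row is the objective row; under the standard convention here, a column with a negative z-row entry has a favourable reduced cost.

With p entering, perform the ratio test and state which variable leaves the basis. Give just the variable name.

Ratios: row 1 (s1): entry -43/18 ≤ 0, skip; row 2 (r): entry -8/9 ≤ 0, skip; row 3 (s3): entry -7/2 ≤ 0, skip; row 4 (s4): (57/2)/(49/6) = 171/49; row 5 (q): (23/6)/(29/18) = 69/29.
Minimum ratio 69/29 is in the q row, so q leaves.

q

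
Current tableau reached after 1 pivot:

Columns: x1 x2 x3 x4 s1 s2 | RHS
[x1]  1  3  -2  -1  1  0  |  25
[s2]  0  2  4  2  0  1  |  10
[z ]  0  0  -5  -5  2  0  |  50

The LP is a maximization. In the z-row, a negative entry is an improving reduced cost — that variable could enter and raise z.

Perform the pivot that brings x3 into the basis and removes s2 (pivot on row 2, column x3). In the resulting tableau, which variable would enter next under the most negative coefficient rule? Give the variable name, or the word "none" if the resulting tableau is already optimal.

x4

Pivot element 4. New z-row = old z-row − (-5)·(row 2/4).
Updated z-row coefficients: x1: 0, x2: 5/2, x3: 0, x4: -5/2, s1: 2, s2: 5/4.
The most negative is -5/2 in column x4, so x4 would enter next.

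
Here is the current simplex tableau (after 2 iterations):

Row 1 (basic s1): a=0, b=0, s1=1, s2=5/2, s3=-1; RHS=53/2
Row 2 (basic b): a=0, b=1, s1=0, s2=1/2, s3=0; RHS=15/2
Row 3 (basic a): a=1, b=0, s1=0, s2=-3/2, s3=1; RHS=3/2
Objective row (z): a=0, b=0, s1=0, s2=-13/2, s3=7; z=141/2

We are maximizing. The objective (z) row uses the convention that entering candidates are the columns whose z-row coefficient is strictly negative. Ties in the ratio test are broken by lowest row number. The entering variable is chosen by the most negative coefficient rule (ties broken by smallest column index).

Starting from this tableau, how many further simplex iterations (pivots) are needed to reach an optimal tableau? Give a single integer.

pivot: s2 in, s1 out → z = 697/5
No improving column remains; optimal.

1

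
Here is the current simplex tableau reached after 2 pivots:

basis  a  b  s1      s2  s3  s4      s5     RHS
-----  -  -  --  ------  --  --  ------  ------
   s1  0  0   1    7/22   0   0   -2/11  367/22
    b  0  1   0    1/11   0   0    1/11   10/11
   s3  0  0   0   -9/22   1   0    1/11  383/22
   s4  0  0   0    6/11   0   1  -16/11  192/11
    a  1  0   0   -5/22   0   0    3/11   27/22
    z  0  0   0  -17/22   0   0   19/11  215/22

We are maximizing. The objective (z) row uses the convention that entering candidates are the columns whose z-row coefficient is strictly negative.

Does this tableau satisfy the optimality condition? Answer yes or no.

Column s2 has objective-row coefficient -17/22, which is negative; an improving pivot exists, so not yet optimal.

no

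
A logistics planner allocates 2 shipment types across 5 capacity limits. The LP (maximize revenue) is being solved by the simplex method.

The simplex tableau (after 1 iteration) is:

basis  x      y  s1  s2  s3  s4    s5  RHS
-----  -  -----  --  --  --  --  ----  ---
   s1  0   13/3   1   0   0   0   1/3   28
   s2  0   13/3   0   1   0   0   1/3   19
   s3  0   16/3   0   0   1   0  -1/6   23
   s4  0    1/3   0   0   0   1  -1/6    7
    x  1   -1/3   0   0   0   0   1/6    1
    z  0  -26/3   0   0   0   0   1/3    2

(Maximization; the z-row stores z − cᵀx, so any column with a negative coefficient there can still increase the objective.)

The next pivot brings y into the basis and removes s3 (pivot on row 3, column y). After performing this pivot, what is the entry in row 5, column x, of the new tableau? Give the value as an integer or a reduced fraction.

Pivot element is row 3, column y: 16/3.
Normalize row 3: new (row 3, x) = 0/(16/3) = 0.
row 5 ← row 5 − (-1/3)·(new row 3): 1 − (-1/3)·0 = 1.

1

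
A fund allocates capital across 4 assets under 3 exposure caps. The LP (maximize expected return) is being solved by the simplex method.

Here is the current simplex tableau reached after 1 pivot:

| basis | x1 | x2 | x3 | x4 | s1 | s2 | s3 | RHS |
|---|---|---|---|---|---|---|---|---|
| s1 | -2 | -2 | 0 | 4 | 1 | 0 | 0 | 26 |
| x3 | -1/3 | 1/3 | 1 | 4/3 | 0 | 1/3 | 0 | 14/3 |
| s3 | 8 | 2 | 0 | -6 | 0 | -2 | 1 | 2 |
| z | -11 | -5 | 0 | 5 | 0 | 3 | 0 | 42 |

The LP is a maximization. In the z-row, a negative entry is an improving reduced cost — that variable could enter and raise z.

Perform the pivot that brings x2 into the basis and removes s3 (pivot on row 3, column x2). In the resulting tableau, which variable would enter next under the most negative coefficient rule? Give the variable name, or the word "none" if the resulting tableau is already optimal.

x4

Pivot element 2. New z-row = old z-row − (-5)·(row 3/2).
Updated z-row coefficients: x1: 9, x2: 0, x3: 0, x4: -10, s1: 0, s2: -2, s3: 5/2.
The most negative is -10 in column x4, so x4 would enter next.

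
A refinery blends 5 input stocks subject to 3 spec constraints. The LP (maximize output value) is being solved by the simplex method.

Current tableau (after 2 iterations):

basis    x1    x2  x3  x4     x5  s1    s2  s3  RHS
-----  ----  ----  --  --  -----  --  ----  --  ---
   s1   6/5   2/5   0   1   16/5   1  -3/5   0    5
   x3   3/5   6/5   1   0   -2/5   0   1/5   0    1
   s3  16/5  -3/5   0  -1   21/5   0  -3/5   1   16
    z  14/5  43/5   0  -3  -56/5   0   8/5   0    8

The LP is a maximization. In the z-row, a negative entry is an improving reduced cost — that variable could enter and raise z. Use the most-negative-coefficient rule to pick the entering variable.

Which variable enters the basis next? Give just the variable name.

x5

Objective-row coefficients: x1: 14/5, x2: 43/5, x3: 0, x4: -3, x5: -56/5, s1: 0, s2: 8/5, s3: 0.
The most negative is -56/5 in column x5, so x5 enters.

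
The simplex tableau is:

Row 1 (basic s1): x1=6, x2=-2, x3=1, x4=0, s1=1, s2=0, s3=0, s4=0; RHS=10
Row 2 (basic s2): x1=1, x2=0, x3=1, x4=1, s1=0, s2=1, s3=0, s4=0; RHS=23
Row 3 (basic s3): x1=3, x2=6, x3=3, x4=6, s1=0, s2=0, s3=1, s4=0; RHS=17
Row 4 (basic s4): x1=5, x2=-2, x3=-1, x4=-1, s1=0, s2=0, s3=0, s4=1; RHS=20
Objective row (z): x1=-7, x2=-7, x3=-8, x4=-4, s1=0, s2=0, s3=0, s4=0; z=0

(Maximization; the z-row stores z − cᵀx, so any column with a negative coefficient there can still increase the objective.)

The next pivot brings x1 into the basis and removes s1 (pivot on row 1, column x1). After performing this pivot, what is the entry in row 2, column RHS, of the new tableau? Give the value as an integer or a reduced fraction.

Pivot element is row 1, column x1: 6.
Normalize row 1: new (row 1, RHS) = 10/6 = 5/3.
row 2 ← row 2 − 1·(new row 1): 23 − 1·(5/3) = 64/3.

64/3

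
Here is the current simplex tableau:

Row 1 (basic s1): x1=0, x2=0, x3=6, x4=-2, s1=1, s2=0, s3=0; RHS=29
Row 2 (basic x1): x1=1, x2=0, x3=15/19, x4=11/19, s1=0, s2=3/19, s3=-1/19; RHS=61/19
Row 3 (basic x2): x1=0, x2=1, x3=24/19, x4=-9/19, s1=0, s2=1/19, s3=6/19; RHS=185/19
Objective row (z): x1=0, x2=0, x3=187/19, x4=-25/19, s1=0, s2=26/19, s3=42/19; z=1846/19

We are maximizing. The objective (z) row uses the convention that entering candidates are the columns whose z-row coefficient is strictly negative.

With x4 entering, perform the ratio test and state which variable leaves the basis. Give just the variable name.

Ratios: row 1 (s1): entry -2 ≤ 0, skip; row 2 (x1): (61/19)/(11/19) = 61/11; row 3 (x2): entry -9/19 ≤ 0, skip.
Minimum ratio 61/11 is in the x1 row, so x1 leaves.

x1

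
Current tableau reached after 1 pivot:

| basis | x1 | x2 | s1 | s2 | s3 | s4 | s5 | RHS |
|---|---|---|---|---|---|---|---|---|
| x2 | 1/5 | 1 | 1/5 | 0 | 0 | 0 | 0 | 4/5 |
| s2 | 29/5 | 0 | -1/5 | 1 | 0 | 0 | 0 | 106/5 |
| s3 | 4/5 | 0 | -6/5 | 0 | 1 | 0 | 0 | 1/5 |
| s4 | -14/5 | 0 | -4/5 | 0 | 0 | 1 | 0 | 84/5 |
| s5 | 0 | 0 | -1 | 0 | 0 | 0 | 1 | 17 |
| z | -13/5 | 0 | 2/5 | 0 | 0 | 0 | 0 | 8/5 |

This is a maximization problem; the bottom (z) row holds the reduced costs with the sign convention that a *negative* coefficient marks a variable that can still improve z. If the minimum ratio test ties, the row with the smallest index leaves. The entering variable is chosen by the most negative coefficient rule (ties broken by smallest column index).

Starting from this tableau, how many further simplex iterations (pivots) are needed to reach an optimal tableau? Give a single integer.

pivot: x1 in, s3 out → z = 9/4
pivot: s1 in, x2 out → z = 15/2
No improving column remains; optimal.

2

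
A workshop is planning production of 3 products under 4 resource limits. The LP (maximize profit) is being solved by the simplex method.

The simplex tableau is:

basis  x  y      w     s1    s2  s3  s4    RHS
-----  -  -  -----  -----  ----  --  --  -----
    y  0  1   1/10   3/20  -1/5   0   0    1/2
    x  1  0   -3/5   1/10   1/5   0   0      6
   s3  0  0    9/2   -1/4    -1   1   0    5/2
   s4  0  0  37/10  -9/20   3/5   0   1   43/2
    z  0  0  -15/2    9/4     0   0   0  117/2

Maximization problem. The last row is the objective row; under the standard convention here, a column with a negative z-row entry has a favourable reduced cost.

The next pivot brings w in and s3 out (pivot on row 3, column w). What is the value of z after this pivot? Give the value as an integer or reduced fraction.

Minimum ratio for w: (5/2)/(9/2) = 5/9.
z changes by −(z-row coeff of w)·ratio = −(-15/2)·(5/9) = 25/6.
New z = 117/2 + (25/6) = 188/3.

188/3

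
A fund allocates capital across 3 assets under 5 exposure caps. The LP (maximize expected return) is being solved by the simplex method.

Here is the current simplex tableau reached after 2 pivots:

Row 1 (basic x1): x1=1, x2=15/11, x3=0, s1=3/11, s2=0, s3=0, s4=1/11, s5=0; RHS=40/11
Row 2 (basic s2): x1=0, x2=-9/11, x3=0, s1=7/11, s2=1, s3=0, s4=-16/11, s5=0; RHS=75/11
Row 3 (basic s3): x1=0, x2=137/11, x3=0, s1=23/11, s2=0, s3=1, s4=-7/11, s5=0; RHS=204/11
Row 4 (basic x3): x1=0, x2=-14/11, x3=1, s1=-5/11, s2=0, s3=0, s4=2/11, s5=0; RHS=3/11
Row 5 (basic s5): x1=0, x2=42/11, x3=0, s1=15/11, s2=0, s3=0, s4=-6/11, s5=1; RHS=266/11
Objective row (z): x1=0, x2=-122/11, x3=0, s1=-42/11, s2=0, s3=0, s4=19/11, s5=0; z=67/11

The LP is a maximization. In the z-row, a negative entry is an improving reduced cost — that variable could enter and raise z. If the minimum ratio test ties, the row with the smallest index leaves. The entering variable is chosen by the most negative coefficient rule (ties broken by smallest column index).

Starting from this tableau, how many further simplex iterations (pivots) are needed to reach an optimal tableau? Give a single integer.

pivot: x2 in, s3 out → z = 3097/137
pivot: s1 in, x2 out → z = 919/23
No improving column remains; optimal.

2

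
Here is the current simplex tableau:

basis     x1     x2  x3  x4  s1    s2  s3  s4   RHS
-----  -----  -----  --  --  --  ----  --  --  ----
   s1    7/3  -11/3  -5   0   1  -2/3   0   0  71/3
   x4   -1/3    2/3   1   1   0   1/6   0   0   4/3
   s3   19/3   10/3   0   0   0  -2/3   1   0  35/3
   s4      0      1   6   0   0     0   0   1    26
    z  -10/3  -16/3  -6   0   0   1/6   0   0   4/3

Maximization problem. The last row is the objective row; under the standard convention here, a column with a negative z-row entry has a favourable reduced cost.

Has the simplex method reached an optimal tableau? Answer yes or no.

Column x1 has objective-row coefficient -10/3, which is negative; an improving pivot exists, so not yet optimal.

no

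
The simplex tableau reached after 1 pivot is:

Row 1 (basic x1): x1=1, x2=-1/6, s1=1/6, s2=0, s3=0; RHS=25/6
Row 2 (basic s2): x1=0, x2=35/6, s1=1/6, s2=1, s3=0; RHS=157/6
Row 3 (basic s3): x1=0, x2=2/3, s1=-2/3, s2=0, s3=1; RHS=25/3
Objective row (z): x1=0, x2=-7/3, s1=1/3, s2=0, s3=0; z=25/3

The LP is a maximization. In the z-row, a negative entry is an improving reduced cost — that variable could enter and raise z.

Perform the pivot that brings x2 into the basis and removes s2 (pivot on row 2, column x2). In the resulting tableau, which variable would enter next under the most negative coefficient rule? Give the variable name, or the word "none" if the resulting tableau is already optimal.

Pivot element 35/6. New z-row = old z-row − (-7/3)·(row 2/(35/6)).
Updated z-row coefficients: x1: 0, x2: 0, s1: 2/5, s2: 2/5, s3: 0.
No coefficient is strictly negative; the tableau after this pivot is optimal.

none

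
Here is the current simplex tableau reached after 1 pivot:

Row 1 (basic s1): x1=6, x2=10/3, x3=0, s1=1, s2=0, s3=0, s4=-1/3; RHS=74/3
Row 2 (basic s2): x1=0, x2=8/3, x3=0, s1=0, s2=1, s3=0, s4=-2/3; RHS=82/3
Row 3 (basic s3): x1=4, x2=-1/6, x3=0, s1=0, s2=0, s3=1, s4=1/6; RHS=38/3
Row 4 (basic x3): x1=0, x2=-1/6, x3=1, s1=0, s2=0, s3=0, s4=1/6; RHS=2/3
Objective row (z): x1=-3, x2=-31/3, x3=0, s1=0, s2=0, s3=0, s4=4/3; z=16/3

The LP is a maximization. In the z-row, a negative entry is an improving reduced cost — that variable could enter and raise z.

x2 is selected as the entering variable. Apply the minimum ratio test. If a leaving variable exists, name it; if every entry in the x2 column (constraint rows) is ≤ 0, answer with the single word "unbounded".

s1

Ratios: row 1 (s1): (74/3)/(10/3) = 37/5; row 2 (s2): (82/3)/(8/3) = 41/4; row 3 (s3): entry -1/6 ≤ 0, skip; row 4 (x3): entry -1/6 ≤ 0, skip.
Minimum ratio is in the s1 row, so s1 leaves.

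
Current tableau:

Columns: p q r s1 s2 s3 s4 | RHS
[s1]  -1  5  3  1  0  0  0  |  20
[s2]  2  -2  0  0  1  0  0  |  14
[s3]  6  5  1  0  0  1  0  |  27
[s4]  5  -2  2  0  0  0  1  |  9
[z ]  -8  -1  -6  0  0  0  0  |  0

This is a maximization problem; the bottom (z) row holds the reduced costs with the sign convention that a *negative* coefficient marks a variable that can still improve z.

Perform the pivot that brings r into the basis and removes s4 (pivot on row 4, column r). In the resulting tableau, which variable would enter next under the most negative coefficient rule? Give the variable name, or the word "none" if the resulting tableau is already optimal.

q

Pivot element 2. New z-row = old z-row − (-6)·(row 4/2).
Updated z-row coefficients: p: 7, q: -7, r: 0, s1: 0, s2: 0, s3: 0, s4: 3.
The most negative is -7 in column q, so q would enter next.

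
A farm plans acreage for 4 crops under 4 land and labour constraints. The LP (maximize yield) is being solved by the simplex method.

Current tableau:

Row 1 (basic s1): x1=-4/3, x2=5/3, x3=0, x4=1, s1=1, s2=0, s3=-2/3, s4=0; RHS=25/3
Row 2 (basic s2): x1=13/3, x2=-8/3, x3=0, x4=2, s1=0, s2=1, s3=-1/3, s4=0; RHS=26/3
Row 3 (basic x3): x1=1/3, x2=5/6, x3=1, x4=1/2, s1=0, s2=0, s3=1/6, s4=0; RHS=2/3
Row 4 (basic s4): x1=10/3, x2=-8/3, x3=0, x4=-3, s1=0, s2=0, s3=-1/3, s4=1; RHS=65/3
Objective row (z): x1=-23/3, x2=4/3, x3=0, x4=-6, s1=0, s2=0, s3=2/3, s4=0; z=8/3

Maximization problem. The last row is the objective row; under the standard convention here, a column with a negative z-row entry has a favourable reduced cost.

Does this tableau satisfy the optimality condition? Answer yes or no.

Column x1 has objective-row coefficient -23/3, which is negative; an improving pivot exists, so not yet optimal.

no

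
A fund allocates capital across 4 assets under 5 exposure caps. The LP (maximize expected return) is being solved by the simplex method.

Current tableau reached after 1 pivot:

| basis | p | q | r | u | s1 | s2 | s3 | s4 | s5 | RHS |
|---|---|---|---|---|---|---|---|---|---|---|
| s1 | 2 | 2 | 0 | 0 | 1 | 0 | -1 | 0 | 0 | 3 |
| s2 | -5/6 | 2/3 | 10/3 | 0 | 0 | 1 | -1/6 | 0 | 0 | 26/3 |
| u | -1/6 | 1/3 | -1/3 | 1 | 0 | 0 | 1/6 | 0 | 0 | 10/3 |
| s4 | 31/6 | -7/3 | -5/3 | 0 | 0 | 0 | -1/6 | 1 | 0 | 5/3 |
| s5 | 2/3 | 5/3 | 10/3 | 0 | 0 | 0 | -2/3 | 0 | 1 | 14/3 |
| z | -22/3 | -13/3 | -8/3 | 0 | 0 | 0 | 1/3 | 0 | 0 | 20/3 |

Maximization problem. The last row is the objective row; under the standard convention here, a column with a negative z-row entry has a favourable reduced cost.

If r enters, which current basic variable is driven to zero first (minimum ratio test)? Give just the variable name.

s5

Ratios: row 1 (s1): entry 0 ≤ 0, skip; row 2 (s2): (26/3)/(10/3) = 13/5; row 3 (u): entry -1/3 ≤ 0, skip; row 4 (s4): entry -5/3 ≤ 0, skip; row 5 (s5): (14/3)/(10/3) = 7/5.
Minimum ratio 7/5 is in the s5 row, so s5 leaves.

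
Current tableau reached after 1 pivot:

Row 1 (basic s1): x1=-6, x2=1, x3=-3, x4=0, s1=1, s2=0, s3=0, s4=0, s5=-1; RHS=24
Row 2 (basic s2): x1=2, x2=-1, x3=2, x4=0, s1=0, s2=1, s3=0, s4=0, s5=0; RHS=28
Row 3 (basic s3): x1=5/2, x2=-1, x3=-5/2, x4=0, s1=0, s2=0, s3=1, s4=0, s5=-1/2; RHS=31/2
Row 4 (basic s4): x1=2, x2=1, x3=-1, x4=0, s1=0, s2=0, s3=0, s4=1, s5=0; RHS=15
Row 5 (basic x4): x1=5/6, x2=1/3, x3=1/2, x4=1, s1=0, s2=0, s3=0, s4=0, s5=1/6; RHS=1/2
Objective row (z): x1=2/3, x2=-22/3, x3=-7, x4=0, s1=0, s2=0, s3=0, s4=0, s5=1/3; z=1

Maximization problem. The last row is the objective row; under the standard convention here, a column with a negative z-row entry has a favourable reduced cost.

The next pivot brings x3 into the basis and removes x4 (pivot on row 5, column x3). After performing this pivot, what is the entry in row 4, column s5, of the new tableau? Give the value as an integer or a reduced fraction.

Pivot element is row 5, column x3: 1/2.
Normalize row 5: new (row 5, s5) = (1/6)/(1/2) = 1/3.
row 4 ← row 4 − (-1)·(new row 5): 0 − (-1)·(1/3) = 1/3.

1/3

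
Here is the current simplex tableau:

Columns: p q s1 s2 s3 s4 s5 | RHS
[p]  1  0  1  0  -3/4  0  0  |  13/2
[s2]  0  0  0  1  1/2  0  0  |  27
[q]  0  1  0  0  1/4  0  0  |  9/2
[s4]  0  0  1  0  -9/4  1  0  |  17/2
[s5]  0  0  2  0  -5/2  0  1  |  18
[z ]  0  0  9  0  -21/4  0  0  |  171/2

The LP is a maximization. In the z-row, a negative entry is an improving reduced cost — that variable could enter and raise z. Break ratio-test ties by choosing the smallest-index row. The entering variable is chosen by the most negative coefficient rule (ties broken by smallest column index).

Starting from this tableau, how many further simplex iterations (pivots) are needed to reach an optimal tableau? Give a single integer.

pivot: s3 in, q out → z = 180
No improving column remains; optimal.

1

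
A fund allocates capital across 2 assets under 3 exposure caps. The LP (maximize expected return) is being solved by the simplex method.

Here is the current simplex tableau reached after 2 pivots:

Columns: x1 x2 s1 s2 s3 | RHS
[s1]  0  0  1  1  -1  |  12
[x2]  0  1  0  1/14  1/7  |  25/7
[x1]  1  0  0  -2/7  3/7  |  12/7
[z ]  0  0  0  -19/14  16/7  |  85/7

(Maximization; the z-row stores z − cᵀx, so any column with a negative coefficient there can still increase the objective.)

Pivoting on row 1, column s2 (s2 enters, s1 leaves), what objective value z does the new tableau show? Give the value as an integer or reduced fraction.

Minimum ratio for s2: 12/1 = 12.
z changes by −(z-row coeff of s2)·ratio = −(-19/14)·12 = 114/7.
New z = 85/7 + (114/7) = 199/7.

199/7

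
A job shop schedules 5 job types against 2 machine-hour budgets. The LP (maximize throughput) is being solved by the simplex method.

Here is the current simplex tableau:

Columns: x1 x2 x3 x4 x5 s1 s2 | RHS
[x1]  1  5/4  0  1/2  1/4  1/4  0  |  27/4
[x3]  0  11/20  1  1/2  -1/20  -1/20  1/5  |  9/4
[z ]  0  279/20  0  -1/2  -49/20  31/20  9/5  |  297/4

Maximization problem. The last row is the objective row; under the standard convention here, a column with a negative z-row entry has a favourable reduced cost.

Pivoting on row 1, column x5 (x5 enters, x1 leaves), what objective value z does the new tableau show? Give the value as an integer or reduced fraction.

702/5

Minimum ratio for x5: (27/4)/(1/4) = 27.
z changes by −(z-row coeff of x5)·ratio = −(-49/20)·27 = 1323/20.
New z = 297/4 + (1323/20) = 702/5.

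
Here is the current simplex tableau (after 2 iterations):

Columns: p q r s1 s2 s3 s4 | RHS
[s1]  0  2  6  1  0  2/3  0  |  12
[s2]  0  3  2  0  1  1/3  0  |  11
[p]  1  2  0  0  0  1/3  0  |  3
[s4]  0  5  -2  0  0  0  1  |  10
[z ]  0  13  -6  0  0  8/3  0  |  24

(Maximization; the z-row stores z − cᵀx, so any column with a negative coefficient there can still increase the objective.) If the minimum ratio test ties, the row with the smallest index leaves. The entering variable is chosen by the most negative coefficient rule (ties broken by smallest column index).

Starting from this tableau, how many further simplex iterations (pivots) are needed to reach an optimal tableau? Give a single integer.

1

pivot: r in, s1 out → z = 36
No improving column remains; optimal.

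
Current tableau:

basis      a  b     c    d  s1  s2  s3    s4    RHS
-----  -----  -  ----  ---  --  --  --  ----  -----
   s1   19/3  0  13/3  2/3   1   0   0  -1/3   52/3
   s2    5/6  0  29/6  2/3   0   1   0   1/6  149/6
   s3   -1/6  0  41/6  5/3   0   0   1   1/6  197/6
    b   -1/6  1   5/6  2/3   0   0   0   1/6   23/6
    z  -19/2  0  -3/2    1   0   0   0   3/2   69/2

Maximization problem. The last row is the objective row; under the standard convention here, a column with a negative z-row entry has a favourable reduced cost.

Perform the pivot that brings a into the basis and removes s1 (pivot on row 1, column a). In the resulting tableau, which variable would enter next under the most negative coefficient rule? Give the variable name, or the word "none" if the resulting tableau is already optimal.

none

Pivot element 19/3. New z-row = old z-row − (-19/2)·(row 1/(19/3)).
Updated z-row coefficients: a: 0, b: 0, c: 5, d: 2, s1: 3/2, s2: 0, s3: 0, s4: 1.
No coefficient is strictly negative; the tableau after this pivot is optimal.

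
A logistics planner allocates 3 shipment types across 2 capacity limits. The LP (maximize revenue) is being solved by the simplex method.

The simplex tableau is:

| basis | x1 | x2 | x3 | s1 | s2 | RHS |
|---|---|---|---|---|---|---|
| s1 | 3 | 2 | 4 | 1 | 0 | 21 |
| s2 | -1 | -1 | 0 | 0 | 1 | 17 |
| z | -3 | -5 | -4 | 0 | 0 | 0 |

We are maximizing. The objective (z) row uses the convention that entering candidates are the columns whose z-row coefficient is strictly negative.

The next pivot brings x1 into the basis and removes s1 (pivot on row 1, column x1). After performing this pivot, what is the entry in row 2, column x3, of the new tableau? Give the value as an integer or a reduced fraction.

4/3

Pivot element is row 1, column x1: 3.
Normalize row 1: new (row 1, x3) = 4/3 = 4/3.
row 2 ← row 2 − (-1)·(new row 1): 0 − (-1)·(4/3) = 4/3.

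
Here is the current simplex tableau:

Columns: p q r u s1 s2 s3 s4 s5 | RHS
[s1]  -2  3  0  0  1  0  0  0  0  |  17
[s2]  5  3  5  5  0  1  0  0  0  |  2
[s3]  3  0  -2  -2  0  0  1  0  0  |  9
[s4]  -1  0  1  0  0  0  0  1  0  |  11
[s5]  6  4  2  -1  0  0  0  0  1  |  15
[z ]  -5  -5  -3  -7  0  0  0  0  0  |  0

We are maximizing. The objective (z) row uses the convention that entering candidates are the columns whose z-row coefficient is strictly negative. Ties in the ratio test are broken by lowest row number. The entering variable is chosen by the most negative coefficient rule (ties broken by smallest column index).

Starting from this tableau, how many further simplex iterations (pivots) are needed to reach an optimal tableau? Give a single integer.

2

pivot: u in, s2 out → z = 14/5
pivot: q in, u out → z = 10/3
No improving column remains; optimal.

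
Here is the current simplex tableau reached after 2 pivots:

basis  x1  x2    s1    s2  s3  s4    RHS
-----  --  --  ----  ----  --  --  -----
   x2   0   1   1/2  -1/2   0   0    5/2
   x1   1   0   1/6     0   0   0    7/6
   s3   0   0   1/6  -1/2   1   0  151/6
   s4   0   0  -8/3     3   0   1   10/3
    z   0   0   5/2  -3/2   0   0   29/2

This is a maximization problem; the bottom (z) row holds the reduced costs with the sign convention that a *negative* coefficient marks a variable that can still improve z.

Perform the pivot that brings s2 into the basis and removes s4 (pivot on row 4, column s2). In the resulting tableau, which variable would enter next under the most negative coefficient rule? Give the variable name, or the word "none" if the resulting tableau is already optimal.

none

Pivot element 3. New z-row = old z-row − (-3/2)·(row 4/3).
Updated z-row coefficients: x1: 0, x2: 0, s1: 7/6, s2: 0, s3: 0, s4: 1/2.
No coefficient is strictly negative; the tableau after this pivot is optimal.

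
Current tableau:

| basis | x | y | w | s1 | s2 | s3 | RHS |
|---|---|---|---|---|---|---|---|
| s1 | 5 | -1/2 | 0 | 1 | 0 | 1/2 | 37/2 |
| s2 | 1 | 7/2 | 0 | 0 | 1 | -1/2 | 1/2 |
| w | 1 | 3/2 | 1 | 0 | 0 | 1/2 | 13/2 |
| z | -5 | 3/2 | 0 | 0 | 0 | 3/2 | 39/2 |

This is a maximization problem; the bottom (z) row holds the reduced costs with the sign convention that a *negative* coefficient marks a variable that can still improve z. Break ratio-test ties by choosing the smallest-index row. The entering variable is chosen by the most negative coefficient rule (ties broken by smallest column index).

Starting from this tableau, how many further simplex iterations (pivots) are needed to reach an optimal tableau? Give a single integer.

2

pivot: x in, s2 out → z = 22
pivot: s3 in, s1 out → z = 82/3
No improving column remains; optimal.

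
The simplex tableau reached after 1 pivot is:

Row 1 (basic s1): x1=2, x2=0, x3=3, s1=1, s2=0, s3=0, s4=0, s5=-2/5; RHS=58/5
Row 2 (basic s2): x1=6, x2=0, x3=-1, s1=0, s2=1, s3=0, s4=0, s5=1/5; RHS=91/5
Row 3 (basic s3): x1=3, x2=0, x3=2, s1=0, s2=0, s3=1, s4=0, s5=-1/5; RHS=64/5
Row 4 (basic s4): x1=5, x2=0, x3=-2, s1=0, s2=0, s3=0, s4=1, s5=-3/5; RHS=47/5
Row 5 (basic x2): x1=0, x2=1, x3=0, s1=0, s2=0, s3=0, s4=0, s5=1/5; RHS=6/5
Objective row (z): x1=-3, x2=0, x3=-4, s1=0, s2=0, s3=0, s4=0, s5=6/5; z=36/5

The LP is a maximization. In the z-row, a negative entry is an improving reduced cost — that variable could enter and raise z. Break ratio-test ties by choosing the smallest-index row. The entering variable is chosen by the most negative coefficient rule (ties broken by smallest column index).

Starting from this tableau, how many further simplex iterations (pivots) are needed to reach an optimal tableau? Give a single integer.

2

pivot: x3 in, s1 out → z = 68/3
pivot: x1 in, s4 out → z = 2239/95
No improving column remains; optimal.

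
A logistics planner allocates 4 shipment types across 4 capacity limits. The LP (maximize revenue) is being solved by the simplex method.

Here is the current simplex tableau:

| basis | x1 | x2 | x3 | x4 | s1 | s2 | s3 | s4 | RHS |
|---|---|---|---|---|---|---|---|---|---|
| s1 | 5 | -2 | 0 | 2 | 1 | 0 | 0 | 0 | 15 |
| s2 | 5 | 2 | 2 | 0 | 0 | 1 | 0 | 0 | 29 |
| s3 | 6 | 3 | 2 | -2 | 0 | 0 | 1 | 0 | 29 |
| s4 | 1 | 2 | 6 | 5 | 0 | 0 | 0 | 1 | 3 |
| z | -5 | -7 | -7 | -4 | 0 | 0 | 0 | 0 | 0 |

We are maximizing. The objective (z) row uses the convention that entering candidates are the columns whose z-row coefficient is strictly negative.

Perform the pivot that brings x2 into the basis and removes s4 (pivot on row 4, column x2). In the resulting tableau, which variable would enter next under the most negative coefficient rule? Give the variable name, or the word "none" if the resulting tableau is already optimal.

Pivot element 2. New z-row = old z-row − (-7)·(row 4/2).
Updated z-row coefficients: x1: -3/2, x2: 0, x3: 14, x4: 27/2, s1: 0, s2: 0, s3: 0, s4: 7/2.
The most negative is -3/2 in column x1, so x1 would enter next.

x1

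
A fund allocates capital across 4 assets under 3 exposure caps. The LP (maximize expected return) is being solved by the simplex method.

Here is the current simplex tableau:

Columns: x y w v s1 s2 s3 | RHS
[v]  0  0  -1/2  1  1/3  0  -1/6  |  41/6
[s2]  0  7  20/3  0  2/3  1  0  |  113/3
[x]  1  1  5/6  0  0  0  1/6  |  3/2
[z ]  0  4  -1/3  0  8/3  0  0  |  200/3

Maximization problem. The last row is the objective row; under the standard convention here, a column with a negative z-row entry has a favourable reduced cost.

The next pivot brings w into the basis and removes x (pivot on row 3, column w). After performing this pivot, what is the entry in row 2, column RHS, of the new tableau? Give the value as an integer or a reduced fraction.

77/3

Pivot element is row 3, column w: 5/6.
Normalize row 3: new (row 3, RHS) = (3/2)/(5/6) = 9/5.
row 2 ← row 2 − (20/3)·(new row 3): 113/3 − (20/3)·(9/5) = 77/3.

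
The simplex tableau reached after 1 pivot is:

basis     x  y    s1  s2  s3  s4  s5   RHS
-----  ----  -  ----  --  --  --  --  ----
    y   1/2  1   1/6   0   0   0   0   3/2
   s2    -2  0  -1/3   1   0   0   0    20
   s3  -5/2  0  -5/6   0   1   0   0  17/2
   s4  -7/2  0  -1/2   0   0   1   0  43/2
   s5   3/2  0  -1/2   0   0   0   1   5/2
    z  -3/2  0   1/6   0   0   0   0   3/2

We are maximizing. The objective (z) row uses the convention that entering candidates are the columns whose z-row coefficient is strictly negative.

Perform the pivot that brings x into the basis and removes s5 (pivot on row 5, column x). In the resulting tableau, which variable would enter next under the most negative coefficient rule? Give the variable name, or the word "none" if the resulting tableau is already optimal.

s1

Pivot element 3/2. New z-row = old z-row − (-3/2)·(row 5/(3/2)).
Updated z-row coefficients: x: 0, y: 0, s1: -1/3, s2: 0, s3: 0, s4: 0, s5: 1.
The most negative is -1/3 in column s1, so s1 would enter next.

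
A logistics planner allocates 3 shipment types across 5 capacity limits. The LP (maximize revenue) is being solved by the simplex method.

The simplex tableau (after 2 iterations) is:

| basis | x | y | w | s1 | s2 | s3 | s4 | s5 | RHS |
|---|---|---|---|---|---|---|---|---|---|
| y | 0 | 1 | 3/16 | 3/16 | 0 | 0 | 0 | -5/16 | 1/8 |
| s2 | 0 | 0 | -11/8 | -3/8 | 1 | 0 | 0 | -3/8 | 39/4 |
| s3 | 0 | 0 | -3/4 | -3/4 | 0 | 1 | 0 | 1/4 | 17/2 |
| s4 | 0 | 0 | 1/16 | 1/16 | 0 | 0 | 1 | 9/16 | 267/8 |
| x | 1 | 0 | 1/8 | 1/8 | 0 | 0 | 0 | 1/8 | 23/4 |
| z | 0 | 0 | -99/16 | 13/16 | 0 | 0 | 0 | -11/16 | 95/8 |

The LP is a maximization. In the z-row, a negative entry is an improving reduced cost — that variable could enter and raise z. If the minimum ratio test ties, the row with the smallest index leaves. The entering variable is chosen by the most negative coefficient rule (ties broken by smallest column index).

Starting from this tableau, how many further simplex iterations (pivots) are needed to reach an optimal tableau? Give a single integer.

pivot: w in, y out → z = 16
pivot: s5 in, x out → z = 203
No improving column remains; optimal.

2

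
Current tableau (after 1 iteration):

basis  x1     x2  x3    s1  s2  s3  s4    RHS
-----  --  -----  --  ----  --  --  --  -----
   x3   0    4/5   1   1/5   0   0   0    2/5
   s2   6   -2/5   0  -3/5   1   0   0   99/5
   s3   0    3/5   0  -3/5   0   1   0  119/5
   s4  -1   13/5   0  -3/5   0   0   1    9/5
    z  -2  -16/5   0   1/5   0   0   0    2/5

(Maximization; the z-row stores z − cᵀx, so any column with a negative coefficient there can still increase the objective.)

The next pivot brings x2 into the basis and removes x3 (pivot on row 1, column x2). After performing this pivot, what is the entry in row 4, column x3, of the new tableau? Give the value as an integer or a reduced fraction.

-13/4

Pivot element is row 1, column x2: 4/5.
Normalize row 1: new (row 1, x3) = 1/(4/5) = 5/4.
row 4 ← row 4 − (13/5)·(new row 1): 0 − (13/5)·(5/4) = -13/4.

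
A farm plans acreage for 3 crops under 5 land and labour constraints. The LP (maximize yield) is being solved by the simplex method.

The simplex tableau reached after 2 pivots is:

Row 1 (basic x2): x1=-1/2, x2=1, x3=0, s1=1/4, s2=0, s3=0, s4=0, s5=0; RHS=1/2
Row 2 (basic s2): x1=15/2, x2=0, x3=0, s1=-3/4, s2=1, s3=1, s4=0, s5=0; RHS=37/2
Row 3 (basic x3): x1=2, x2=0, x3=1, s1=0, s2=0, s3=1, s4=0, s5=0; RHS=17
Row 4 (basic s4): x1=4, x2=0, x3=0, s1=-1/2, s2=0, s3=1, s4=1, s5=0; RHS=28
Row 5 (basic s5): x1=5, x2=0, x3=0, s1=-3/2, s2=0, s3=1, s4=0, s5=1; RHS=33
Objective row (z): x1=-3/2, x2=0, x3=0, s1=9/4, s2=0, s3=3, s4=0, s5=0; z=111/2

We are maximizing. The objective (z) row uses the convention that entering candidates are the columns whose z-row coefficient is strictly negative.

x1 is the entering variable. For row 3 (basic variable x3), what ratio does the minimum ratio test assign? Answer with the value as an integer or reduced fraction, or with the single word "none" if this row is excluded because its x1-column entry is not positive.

17/2

Ratio = RHS / (x1 entry) = 17 / 2 = 17/2.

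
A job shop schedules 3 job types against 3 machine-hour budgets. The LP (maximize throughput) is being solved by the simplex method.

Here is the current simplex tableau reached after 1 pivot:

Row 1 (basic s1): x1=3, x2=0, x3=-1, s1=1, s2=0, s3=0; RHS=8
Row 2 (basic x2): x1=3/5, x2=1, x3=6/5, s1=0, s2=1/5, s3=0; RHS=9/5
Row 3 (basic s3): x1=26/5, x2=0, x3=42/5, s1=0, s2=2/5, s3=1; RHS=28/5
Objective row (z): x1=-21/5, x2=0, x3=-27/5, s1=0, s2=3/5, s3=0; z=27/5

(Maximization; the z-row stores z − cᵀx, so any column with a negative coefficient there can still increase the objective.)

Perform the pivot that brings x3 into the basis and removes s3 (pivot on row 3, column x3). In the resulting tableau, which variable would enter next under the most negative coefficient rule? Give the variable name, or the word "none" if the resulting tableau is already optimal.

Pivot element 42/5. New z-row = old z-row − (-27/5)·(row 3/(42/5)).
Updated z-row coefficients: x1: -6/7, x2: 0, x3: 0, s1: 0, s2: 6/7, s3: 9/14.
The most negative is -6/7 in column x1, so x1 would enter next.

x1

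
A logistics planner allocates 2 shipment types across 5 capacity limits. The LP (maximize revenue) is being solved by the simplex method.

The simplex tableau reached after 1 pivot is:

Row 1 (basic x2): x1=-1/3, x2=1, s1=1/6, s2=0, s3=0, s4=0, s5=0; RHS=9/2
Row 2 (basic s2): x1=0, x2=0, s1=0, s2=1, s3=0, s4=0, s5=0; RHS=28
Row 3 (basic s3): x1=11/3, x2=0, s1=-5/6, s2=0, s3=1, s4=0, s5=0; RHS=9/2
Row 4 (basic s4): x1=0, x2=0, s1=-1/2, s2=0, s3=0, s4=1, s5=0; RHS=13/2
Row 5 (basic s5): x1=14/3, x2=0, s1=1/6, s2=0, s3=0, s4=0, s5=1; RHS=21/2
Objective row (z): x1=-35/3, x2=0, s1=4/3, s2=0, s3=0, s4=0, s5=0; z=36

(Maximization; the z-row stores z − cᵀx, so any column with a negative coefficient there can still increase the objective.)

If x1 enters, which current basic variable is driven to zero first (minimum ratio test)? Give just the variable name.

Ratios: row 1 (x2): entry -1/3 ≤ 0, skip; row 2 (s2): entry 0 ≤ 0, skip; row 3 (s3): (9/2)/(11/3) = 27/22; row 4 (s4): entry 0 ≤ 0, skip; row 5 (s5): (21/2)/(14/3) = 9/4.
Minimum ratio 27/22 is in the s3 row, so s3 leaves.

s3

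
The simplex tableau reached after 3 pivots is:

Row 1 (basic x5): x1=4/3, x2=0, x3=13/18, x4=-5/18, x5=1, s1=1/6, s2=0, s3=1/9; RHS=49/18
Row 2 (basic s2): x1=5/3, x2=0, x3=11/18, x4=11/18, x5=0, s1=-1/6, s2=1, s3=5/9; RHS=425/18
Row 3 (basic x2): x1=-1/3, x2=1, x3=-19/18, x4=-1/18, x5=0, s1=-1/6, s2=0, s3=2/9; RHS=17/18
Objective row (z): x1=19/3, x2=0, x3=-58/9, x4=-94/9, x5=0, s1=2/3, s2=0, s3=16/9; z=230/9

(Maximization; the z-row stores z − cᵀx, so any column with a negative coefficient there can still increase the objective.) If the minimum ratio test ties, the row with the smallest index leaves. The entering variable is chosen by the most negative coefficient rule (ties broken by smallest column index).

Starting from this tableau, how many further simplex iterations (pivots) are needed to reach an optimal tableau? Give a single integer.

pivot: x4 in, s2 out → z = 4720/11
pivot: s1 in, x5 out → z = 752
No improving column remains; optimal.

2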